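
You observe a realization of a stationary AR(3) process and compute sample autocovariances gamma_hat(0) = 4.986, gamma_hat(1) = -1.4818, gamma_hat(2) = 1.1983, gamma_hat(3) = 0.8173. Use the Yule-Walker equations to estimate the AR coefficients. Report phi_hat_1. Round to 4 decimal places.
\hat\phi_{1} = -0.2990

The Yule-Walker equations for an AR(p) process read, in matrix form,
  Gamma_p phi = r_p,   with   (Gamma_p)_{ij} = gamma(|i - j|),
                       (r_p)_i = gamma(i),   i,j = 1..p.
Substitute the sample gammas (Toeplitz matrix and right-hand side of size 3):
  Gamma_p = [[4.986, -1.4818, 1.1983], [-1.4818, 4.986, -1.4818], [1.1983, -1.4818, 4.986]]
  r_p     = [-1.4818, 1.1983, 0.8173]
Written out (R1..R3):
  (R1) 4.986 phi_1 - 1.4818 phi_2 + 1.1983 phi_3 = -1.4818
  (R2) -1.4818 phi_1 + 4.986 phi_2 - 1.4818 phi_3 = 1.1983
  (R3) 1.1983 phi_1 - 1.4818 phi_2 + 4.986 phi_3 = 0.8173
Gaussian elimination:
  R2 <- R2 - (-1.4818/4.986) R1 = R2 - (-0.297192) R1:  4.545621 phi_2 - 1.125675 phi_3 = 0.757921
  R3 <- R3 - (1.1983/4.986) R1 = R3 - (0.240333) R1:  -1.125675 phi_2 + 4.698009 phi_3 = 1.173425
  R3 <- R3 - (-1.125675/4.545621) R2 = R3 - (-0.247639) R2:  4.419248 phi_3 = 1.361116
Back-substitution:
  phi_hat_3 = 1.361116 / 4.419248 = 0.307997
  phi_hat_2 = (0.757921 - (-1.125675)(0.307997)) / 4.545621 = 0.243009
  phi_hat_1 = (-1.4818 - (-1.4818)(0.243009) - (1.1983)(0.307997)) / 4.986 = -0.298994
So phi_hat = [-0.2990, 0.2430, 0.3080].
Therefore phi_hat_1 = -0.2990.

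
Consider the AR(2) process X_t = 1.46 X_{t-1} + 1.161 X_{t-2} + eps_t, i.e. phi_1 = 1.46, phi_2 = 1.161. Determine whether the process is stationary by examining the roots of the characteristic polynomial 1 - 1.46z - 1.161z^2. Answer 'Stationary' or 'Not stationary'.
\text{Not stationary}

The AR(p) characteristic polynomial is P(z) = 1 - 1.46z - 1.161z^2.
Stationarity requires all roots to lie outside the unit circle, i.e. |z| > 1 for every root.
Set 1 + (-1.46) z + (-1.161) z^2 = 0, i.e. a z^2 + b z + c = 0 with a = -1.161, b = -1.46, c = 1.
Discriminant D = b^2 - 4ac = (-1.46)^2 - 4*(-1.161)*1 = 2.1316 - (-4.644) = 6.7756.
D >= 0, so the roots are real: z = (-b +/- sqrt(D)) / (2a) = (1.46 +/- 2.602998) / (-2.322).
  z_1 = (1.46 + 2.602998) / (-2.322) = -1.7498,   |z_1| = 1.7498.
  z_2 = (1.46 - 2.602998) / (-2.322) = 0.4922,   |z_2| = 0.4922.
Moduli of all roots: 1.7498, 0.4922.
All moduli strictly greater than 1? No.
Verdict: Not stationary.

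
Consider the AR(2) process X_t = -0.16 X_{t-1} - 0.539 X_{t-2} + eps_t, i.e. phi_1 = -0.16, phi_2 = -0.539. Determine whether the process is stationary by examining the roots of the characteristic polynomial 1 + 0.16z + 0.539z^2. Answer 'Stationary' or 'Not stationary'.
\text{Stationary}

The AR(p) characteristic polynomial is P(z) = 1 + 0.16z + 0.539z^2.
Stationarity requires all roots to lie outside the unit circle, i.e. |z| > 1 for every root.
Set 1 + (0.16) z + (0.539) z^2 = 0, i.e. a z^2 + b z + c = 0 with a = 0.539, b = 0.16, c = 1.
Discriminant D = b^2 - 4ac = (0.16)^2 - 4*(0.539)*1 = 0.0256 - (2.156) = -2.1304.
D < 0, so the roots are the complex-conjugate pair z = (-b +/- i sqrt(-D)) / (2a) = -0.1484 +/- 1.354i.
For a conjugate pair |z|^2 = z * conj(z) = (product of roots) = c/a = 1/(0.539) = 1.855288, so |z| = sqrt(1.855288) = 1.3621 for both roots.
Moduli of all roots: 1.3621, 1.3621.
All moduli strictly greater than 1? Yes.
Verdict: Stationary.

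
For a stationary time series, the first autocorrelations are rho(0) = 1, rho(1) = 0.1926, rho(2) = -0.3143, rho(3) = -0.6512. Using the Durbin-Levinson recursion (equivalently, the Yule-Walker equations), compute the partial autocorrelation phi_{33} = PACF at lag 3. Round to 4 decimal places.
\phi_{33} = -0.5970

The PACF at lag k is phi_{kk}, the last component of the solution
to the Yule-Walker system G_k phi = r_k where
  (G_k)_{ij} = rho(|i - j|), (r_k)_i = rho(i), i,j = 1..k.
Equivalently, Durbin-Levinson gives phi_{kk} iteratively:
  phi_{11} = rho(1)
  phi_{kk} = [rho(k) - sum_{j=1..k-1} phi_{k-1,j} rho(k-j)]
            / [1 - sum_{j=1..k-1} phi_{k-1,j} rho(j)],
  phi_{k,j} = phi_{k-1,j} - phi_{kk} phi_{k-1,k-j},  j = 1..k-1.
Step k = 1:
  phi_11 = rho(1) = 0.1926.
Step k = 2:
  phi_22 = [rho(2) - phi_11 rho(1)] / [1 - phi_11 rho(1)] = [-0.3143 - (0.1926)(0.1926)] / [1 - (0.1926)(0.1926)]
         = -0.35139476 / 0.96290524 = -0.364932.
  Update: phi_21 = phi_11 - phi_22 phi_11 = 0.1926 - (-0.364932)(0.1926) = 0.262886.
Step k = 3:
  phi_33 = [rho(3) - phi_21 rho(2) - phi_22 rho(1)] / [1 - phi_21 rho(1) - phi_22 rho(2)]
    numerator   = -0.6512 - (0.262886)(-0.3143) - (-0.364932)(0.1926) = -0.4982891
    denominator = 1 - (0.262886)(0.1926) - (-0.364932)(-0.3143) = 0.83467011
  phi_33 = -0.4982891 / 0.83467011 = -0.597.
Therefore phi_{33} = -0.5970.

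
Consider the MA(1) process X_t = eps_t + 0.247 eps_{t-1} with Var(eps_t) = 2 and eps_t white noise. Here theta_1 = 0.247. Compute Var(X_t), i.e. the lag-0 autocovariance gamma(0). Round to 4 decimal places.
\gamma(0) = 2.1220

For an MA(q) process X_t = eps_t + sum_i theta_i eps_{t-i} with
Var(eps_t) = sigma^2, the variance is
  gamma(0) = sigma^2 * (1 + sum_i theta_i^2).
  sum_i theta_i^2 = (0.247)^2 = 0.061009.
  gamma(0) = 2 * (1 + 0.061009) = 2 * 1.061009 = 2.122018, which rounds to 2.1220.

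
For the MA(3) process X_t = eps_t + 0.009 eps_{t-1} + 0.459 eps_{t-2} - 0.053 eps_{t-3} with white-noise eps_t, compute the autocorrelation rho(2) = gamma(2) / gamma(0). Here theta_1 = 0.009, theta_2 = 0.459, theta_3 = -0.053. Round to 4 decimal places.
\rho(2) = 0.3778

For an MA(q) process with theta_0 = 1, the autocovariance is
  gamma(k) = sigma^2 * sum_{i=0..q-k} theta_i * theta_{i+k},
and rho(k) = gamma(k) / gamma(0). Sigma^2 cancels.
  numerator   = (1)*(0.459) + (0.009)*(-0.053) = 0.458523.
  denominator = (1)^2 + (0.009)^2 + (0.459)^2 + (-0.053)^2 = 1.213571.
  rho(2) = 0.458523 / 1.213571 = 0.3778.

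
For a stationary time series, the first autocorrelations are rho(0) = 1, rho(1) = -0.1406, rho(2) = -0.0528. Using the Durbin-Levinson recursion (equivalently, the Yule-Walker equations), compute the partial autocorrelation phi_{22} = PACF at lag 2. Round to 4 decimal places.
\phi_{22} = -0.0740

The PACF at lag k is phi_{kk}, the last component of the solution
to the Yule-Walker system G_k phi = r_k where
  (G_k)_{ij} = rho(|i - j|), (r_k)_i = rho(i), i,j = 1..k.
Equivalently, Durbin-Levinson gives phi_{kk} iteratively:
  phi_{11} = rho(1)
  phi_{kk} = [rho(k) - sum_{j=1..k-1} phi_{k-1,j} rho(k-j)]
            / [1 - sum_{j=1..k-1} phi_{k-1,j} rho(j)],
  phi_{k,j} = phi_{k-1,j} - phi_{kk} phi_{k-1,k-j},  j = 1..k-1.
Step k = 1:
  phi_11 = rho(1) = -0.1406.
Step k = 2:
  phi_22 = [rho(2) - phi_11 rho(1)] / [1 - phi_11 rho(1)] = [-0.0528 - (-0.1406)(-0.1406)] / [1 - (-0.1406)(-0.1406)]
         = -0.07256836 / 0.98023164 = -0.074.
Therefore phi_{22} = -0.0740.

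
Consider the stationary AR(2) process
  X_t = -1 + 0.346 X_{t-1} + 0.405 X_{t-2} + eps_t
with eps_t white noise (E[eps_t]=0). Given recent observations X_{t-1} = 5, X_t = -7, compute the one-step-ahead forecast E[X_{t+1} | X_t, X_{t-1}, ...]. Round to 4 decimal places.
E[X_{t+1} \mid \mathcal F_t] = -1.3970

For an AR(p) model X_t = c + sum_i phi_i X_{t-i} + eps_t, the
one-step-ahead conditional mean is
  E[X_{t+1} | X_t, ...] = c + sum_i phi_i X_{t+1-i}.
Substitute known values:
  E[X_{t+1} | ...] = -1 + (0.346) * (-7) + (0.405) * (5)
                   = -1.3970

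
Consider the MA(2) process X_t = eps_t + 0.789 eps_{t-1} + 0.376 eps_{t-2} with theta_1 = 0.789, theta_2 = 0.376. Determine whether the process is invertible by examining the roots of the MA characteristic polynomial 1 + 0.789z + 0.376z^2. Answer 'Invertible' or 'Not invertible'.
\text{Invertible}

The MA(q) characteristic polynomial is P(z) = 1 + 0.789z + 0.376z^2.
Invertibility requires all roots to lie outside the unit circle, i.e. |z| > 1 for every root.
Set 1 + (0.789) z + (0.376) z^2 = 0, i.e. a z^2 + b z + c = 0 with a = 0.376, b = 0.789, c = 1.
Discriminant D = b^2 - 4ac = (0.789)^2 - 4*(0.376)*1 = 0.622521 - (1.504) = -0.881479.
D < 0, so the roots are the complex-conjugate pair z = (-b +/- i sqrt(-D)) / (2a) = -1.0492 +/- 1.2485i.
For a conjugate pair |z|^2 = z * conj(z) = (product of roots) = c/a = 1/(0.376) = 2.659574, so |z| = sqrt(2.659574) = 1.6308 for both roots.
Moduli of all roots: 1.6308, 1.6308.
All moduli strictly greater than 1? Yes.
Verdict: Invertible.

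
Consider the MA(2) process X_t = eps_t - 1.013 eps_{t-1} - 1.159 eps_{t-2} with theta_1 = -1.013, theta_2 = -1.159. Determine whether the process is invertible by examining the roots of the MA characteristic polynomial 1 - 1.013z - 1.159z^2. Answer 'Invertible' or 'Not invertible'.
\text{Not invertible}

The MA(q) characteristic polynomial is P(z) = 1 - 1.013z - 1.159z^2.
Invertibility requires all roots to lie outside the unit circle, i.e. |z| > 1 for every root.
Set 1 + (-1.013) z + (-1.159) z^2 = 0, i.e. a z^2 + b z + c = 0 with a = -1.159, b = -1.013, c = 1.
Discriminant D = b^2 - 4ac = (-1.013)^2 - 4*(-1.159)*1 = 1.026169 - (-4.636) = 5.662169.
D >= 0, so the roots are real: z = (-b +/- sqrt(D)) / (2a) = (1.013 +/- 2.379531) / (-2.318).
  z_1 = (1.013 + 2.379531) / (-2.318) = -1.4636,   |z_1| = 1.4636.
  z_2 = (1.013 - 2.379531) / (-2.318) = 0.5895,   |z_2| = 0.5895.
Moduli of all roots: 1.4636, 0.5895.
All moduli strictly greater than 1? No.
Verdict: Not invertible.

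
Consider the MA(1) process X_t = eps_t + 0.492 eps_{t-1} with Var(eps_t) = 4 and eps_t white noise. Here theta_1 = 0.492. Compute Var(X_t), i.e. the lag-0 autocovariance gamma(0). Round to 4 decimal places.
\gamma(0) = 4.9683

For an MA(q) process X_t = eps_t + sum_i theta_i eps_{t-i} with
Var(eps_t) = sigma^2, the variance is
  gamma(0) = sigma^2 * (1 + sum_i theta_i^2).
  sum_i theta_i^2 = (0.492)^2 = 0.242064.
  gamma(0) = 4 * (1 + 0.242064) = 4 * 1.242064 = 4.968256, which rounds to 4.9683.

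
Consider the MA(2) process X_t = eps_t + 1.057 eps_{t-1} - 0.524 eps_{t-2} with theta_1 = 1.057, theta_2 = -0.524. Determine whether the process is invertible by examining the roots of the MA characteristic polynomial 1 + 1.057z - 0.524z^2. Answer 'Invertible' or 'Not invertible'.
\text{Not invertible}

The MA(q) characteristic polynomial is P(z) = 1 + 1.057z - 0.524z^2.
Invertibility requires all roots to lie outside the unit circle, i.e. |z| > 1 for every root.
Set 1 + (1.057) z + (-0.524) z^2 = 0, i.e. a z^2 + b z + c = 0 with a = -0.524, b = 1.057, c = 1.
Discriminant D = b^2 - 4ac = (1.057)^2 - 4*(-0.524)*1 = 1.117249 - (-2.096) = 3.213249.
D >= 0, so the roots are real: z = (-b +/- sqrt(D)) / (2a) = (-1.057 +/- 1.792554) / (-1.048).
  z_1 = (-1.057 + 1.792554) / (-1.048) = -0.7019,   |z_1| = 0.7019.
  z_2 = (-1.057 - 1.792554) / (-1.048) = 2.719,   |z_2| = 2.719.
Moduli of all roots: 0.7019, 2.7190.
All moduli strictly greater than 1? No.
Verdict: Not invertible.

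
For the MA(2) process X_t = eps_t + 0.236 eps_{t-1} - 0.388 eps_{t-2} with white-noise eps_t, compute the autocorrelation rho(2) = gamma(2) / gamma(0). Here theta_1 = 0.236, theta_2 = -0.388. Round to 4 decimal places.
\rho(2) = -0.3217

For an MA(q) process with theta_0 = 1, the autocovariance is
  gamma(k) = sigma^2 * sum_{i=0..q-k} theta_i * theta_{i+k},
and rho(k) = gamma(k) / gamma(0). Sigma^2 cancels.
  numerator   = (1)*(-0.388) = -0.388.
  denominator = (1)^2 + (0.236)^2 + (-0.388)^2 = 1.20624.
  rho(2) = -0.388 / 1.20624 = -0.3217.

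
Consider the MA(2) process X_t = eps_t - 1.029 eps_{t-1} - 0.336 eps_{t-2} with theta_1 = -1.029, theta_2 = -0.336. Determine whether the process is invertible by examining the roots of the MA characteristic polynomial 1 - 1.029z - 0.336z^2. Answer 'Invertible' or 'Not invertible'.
\text{Not invertible}

The MA(q) characteristic polynomial is P(z) = 1 - 1.029z - 0.336z^2.
Invertibility requires all roots to lie outside the unit circle, i.e. |z| > 1 for every root.
Set 1 + (-1.029) z + (-0.336) z^2 = 0, i.e. a z^2 + b z + c = 0 with a = -0.336, b = -1.029, c = 1.
Discriminant D = b^2 - 4ac = (-1.029)^2 - 4*(-0.336)*1 = 1.058841 - (-1.344) = 2.402841.
D >= 0, so the roots are real: z = (-b +/- sqrt(D)) / (2a) = (1.029 +/- 1.55011) / (-0.672).
  z_1 = (1.029 + 1.55011) / (-0.672) = -3.838,   |z_1| = 3.838.
  z_2 = (1.029 - 1.55011) / (-0.672) = 0.7755,   |z_2| = 0.7755.
Moduli of all roots: 3.8380, 0.7755.
All moduli strictly greater than 1? No.
Verdict: Not invertible.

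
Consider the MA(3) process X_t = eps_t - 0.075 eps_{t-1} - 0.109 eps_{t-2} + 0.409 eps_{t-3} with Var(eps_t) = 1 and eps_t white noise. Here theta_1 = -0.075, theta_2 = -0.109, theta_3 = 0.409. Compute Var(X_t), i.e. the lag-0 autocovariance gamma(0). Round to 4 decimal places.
\gamma(0) = 1.1848

For an MA(q) process X_t = eps_t + sum_i theta_i eps_{t-i} with
Var(eps_t) = sigma^2, the variance is
  gamma(0) = sigma^2 * (1 + sum_i theta_i^2).
  sum_i theta_i^2 = (-0.075)^2 + (-0.109)^2 + (0.409)^2 = 0.005625 + 0.011881 + 0.167281 = 0.184787.
  gamma(0) = 1 * (1 + 0.184787) = 1 * 1.184787 = 1.184787, which rounds to 1.1848.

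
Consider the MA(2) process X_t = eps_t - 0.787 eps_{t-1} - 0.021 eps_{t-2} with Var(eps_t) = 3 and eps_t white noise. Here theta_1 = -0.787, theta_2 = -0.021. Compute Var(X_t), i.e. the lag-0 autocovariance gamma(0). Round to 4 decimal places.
\gamma(0) = 4.8594

For an MA(q) process X_t = eps_t + sum_i theta_i eps_{t-i} with
Var(eps_t) = sigma^2, the variance is
  gamma(0) = sigma^2 * (1 + sum_i theta_i^2).
  sum_i theta_i^2 = (-0.787)^2 + (-0.021)^2 = 0.619369 + 0.000441 = 0.61981.
  gamma(0) = 3 * (1 + 0.61981) = 3 * 1.61981 = 4.85943, which rounds to 4.8594.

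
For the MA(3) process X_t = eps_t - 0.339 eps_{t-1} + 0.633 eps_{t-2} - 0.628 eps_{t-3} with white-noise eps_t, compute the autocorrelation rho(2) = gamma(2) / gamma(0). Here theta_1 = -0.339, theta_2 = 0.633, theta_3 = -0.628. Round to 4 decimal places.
\rho(2) = 0.4429

For an MA(q) process with theta_0 = 1, the autocovariance is
  gamma(k) = sigma^2 * sum_{i=0..q-k} theta_i * theta_{i+k},
and rho(k) = gamma(k) / gamma(0). Sigma^2 cancels.
  numerator   = (1)*(0.633) + (-0.339)*(-0.628) = 0.845892.
  denominator = (1)^2 + (-0.339)^2 + (0.633)^2 + (-0.628)^2 = 1.909994.
  rho(2) = 0.845892 / 1.909994 = 0.4429.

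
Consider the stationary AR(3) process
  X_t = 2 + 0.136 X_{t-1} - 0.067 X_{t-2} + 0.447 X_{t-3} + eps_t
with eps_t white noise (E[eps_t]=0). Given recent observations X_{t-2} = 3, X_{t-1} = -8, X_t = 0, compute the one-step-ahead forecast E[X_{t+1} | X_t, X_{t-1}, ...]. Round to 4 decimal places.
E[X_{t+1} \mid \mathcal F_t] = 3.8770

For an AR(p) model X_t = c + sum_i phi_i X_{t-i} + eps_t, the
one-step-ahead conditional mean is
  E[X_{t+1} | X_t, ...] = c + sum_i phi_i X_{t+1-i}.
Substitute known values:
  E[X_{t+1} | ...] = 2 + (0.136) * (0) + (-0.067) * (-8) + (0.447) * (3)
                   = 3.8770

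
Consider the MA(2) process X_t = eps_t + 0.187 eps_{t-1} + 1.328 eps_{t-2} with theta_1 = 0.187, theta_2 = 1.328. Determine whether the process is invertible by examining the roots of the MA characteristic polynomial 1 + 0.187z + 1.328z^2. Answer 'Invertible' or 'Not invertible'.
\text{Not invertible}

The MA(q) characteristic polynomial is P(z) = 1 + 0.187z + 1.328z^2.
Invertibility requires all roots to lie outside the unit circle, i.e. |z| > 1 for every root.
Set 1 + (0.187) z + (1.328) z^2 = 0, i.e. a z^2 + b z + c = 0 with a = 1.328, b = 0.187, c = 1.
Discriminant D = b^2 - 4ac = (0.187)^2 - 4*(1.328)*1 = 0.034969 - (5.312) = -5.277031.
D < 0, so the roots are the complex-conjugate pair z = (-b +/- i sqrt(-D)) / (2a) = -0.0704 +/- 0.8649i.
For a conjugate pair |z|^2 = z * conj(z) = (product of roots) = c/a = 1/(1.328) = 0.753012, so |z| = sqrt(0.753012) = 0.8678 for both roots.
Moduli of all roots: 0.8678, 0.8678.
All moduli strictly greater than 1? No.
Verdict: Not invertible.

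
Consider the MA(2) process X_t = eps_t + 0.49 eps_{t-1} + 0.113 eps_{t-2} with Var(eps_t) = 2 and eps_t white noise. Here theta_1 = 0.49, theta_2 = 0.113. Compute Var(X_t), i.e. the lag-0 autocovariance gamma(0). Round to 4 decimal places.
\gamma(0) = 2.5057

For an MA(q) process X_t = eps_t + sum_i theta_i eps_{t-i} with
Var(eps_t) = sigma^2, the variance is
  gamma(0) = sigma^2 * (1 + sum_i theta_i^2).
  sum_i theta_i^2 = (0.49)^2 + (0.113)^2 = 0.2401 + 0.012769 = 0.252869.
  gamma(0) = 2 * (1 + 0.252869) = 2 * 1.252869 = 2.505738, which rounds to 2.5057.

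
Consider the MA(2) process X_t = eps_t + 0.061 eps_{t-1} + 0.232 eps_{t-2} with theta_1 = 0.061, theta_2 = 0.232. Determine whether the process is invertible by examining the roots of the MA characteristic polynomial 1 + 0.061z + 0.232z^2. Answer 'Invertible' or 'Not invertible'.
\text{Invertible}

The MA(q) characteristic polynomial is P(z) = 1 + 0.061z + 0.232z^2.
Invertibility requires all roots to lie outside the unit circle, i.e. |z| > 1 for every root.
Set 1 + (0.061) z + (0.232) z^2 = 0, i.e. a z^2 + b z + c = 0 with a = 0.232, b = 0.061, c = 1.
Discriminant D = b^2 - 4ac = (0.061)^2 - 4*(0.232)*1 = 0.003721 - (0.928) = -0.924279.
D < 0, so the roots are the complex-conjugate pair z = (-b +/- i sqrt(-D)) / (2a) = -0.1315 +/- 2.072i.
For a conjugate pair |z|^2 = z * conj(z) = (product of roots) = c/a = 1/(0.232) = 4.310345, so |z| = sqrt(4.310345) = 2.0761 for both roots.
Moduli of all roots: 2.0761, 2.0761.
All moduli strictly greater than 1? Yes.
Verdict: Invertible.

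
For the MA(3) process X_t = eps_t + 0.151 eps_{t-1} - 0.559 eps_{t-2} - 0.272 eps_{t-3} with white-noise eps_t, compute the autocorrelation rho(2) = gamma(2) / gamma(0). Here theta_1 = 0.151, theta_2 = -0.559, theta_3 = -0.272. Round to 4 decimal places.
\rho(2) = -0.4258

For an MA(q) process with theta_0 = 1, the autocovariance is
  gamma(k) = sigma^2 * sum_{i=0..q-k} theta_i * theta_{i+k},
and rho(k) = gamma(k) / gamma(0). Sigma^2 cancels.
  numerator   = (1)*(-0.559) + (0.151)*(-0.272) = -0.600072.
  denominator = (1)^2 + (0.151)^2 + (-0.559)^2 + (-0.272)^2 = 1.409266.
  rho(2) = -0.600072 / 1.409266 = -0.4258.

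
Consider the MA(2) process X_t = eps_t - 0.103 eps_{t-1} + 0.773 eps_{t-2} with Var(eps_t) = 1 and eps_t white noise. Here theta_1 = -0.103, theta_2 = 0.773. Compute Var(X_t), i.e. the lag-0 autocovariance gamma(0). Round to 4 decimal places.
\gamma(0) = 1.6081

For an MA(q) process X_t = eps_t + sum_i theta_i eps_{t-i} with
Var(eps_t) = sigma^2, the variance is
  gamma(0) = sigma^2 * (1 + sum_i theta_i^2).
  sum_i theta_i^2 = (-0.103)^2 + (0.773)^2 = 0.010609 + 0.597529 = 0.608138.
  gamma(0) = 1 * (1 + 0.608138) = 1 * 1.608138 = 1.608138, which rounds to 1.6081.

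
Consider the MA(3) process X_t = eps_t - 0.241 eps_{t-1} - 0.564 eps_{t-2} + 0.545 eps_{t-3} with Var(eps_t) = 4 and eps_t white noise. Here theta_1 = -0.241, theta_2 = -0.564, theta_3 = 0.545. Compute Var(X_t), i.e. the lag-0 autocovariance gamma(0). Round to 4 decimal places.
\gamma(0) = 6.6928

For an MA(q) process X_t = eps_t + sum_i theta_i eps_{t-i} with
Var(eps_t) = sigma^2, the variance is
  gamma(0) = sigma^2 * (1 + sum_i theta_i^2).
  sum_i theta_i^2 = (-0.241)^2 + (-0.564)^2 + (0.545)^2 = 0.058081 + 0.318096 + 0.297025 = 0.673202.
  gamma(0) = 4 * (1 + 0.673202) = 4 * 1.673202 = 6.692808, which rounds to 6.6928.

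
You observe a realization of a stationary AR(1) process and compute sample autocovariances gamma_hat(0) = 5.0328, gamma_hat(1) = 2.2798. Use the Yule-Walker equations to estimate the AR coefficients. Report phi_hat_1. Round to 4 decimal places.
\hat\phi_{1} = 0.4530

The Yule-Walker equations for an AR(p) process read, in matrix form,
  Gamma_p phi = r_p,   with   (Gamma_p)_{ij} = gamma(|i - j|),
                       (r_p)_i = gamma(i),   i,j = 1..p.
Substitute the sample gammas (Toeplitz matrix and right-hand side of size 1):
  Gamma_p = [[5.0328]]
  r_p     = [2.2798]
With p = 1 this is the single equation gamma(0) phi_1 = gamma(1):
  phi_hat_1 = gamma(1) / gamma(0) = 2.2798 / 5.0328 = 0.4530.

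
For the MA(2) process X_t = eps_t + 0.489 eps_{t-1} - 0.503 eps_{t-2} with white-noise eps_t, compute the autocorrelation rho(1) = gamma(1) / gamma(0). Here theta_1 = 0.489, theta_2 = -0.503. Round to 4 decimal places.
\rho(1) = 0.1629

For an MA(q) process with theta_0 = 1, the autocovariance is
  gamma(k) = sigma^2 * sum_{i=0..q-k} theta_i * theta_{i+k},
and rho(k) = gamma(k) / gamma(0). Sigma^2 cancels.
  numerator   = (1)*(0.489) + (0.489)*(-0.503) = 0.243033.
  denominator = (1)^2 + (0.489)^2 + (-0.503)^2 = 1.49213.
  rho(1) = 0.243033 / 1.49213 = 0.1629.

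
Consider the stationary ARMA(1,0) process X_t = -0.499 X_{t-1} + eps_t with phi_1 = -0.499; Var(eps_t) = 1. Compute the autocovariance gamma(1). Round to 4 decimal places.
\gamma(1) = -0.6644

Multiply the model equation by X_{t-k} and take expectations. With theta_0 = psi_0 = 1 and psi_j the MA(infinity) weights, this gives
  gamma(k) - sum_i phi_i gamma(k-i) = c_k,
  c_k = sigma^2 * sum_{j=k..q} theta_j psi_{j-k}   (c_k = 0 for k > q),
using gamma(-m) = gamma(m).
Pure AR (q = 0): c_0 = sigma^2 = 1, c_k = 0 for k >= 1.
Equations for k = 0 and k = 1 (AR order 1):
  gamma(0) = phi_1 gamma(1) + c_0
  gamma(1) = phi_1 gamma(0) + c_1
Substituting the second into the first: gamma(0) (1 - phi_1^2) = c_0 + phi_1 c_1, so
  gamma(0) = c_0 / (1 - phi_1^2) = 1 / (1 - (-0.499)^2) = 1 / 0.750999 = 1.33156.
  gamma(1) = phi_1 gamma(0) = (-0.499)(1.33156) = -0.664448.
Therefore gamma(1) = -0.6644 (to 4 decimal places).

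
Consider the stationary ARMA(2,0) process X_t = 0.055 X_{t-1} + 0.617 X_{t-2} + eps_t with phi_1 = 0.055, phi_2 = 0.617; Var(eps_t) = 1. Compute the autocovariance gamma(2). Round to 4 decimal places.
\gamma(2) = 1.0303

Multiply the model equation by X_{t-k} and take expectations. With theta_0 = psi_0 = 1 and psi_j the MA(infinity) weights, this gives
  gamma(k) - sum_i phi_i gamma(k-i) = c_k,
  c_k = sigma^2 * sum_{j=k..q} theta_j psi_{j-k}   (c_k = 0 for k > q),
using gamma(-m) = gamma(m).
Pure AR (q = 0): c_0 = sigma^2 = 1, c_k = 0 for k >= 1.
Equations for k = 0, 1, 2 (AR order 2, c_2 = 0):
  (E0) gamma(0) = phi_1 gamma(1) + phi_2 gamma(2) + c_0
  (E1) gamma(1) = phi_1 gamma(0) + phi_2 gamma(1) + c_1
  (E2) gamma(2) = phi_1 gamma(1) + phi_2 gamma(0)
From (E1): gamma(1) = A gamma(0) + B with
  A = phi_1 / (1 - phi_2) = 0.055 / 0.383 = 0.143603,   B = c_1 / (1 - phi_2) = 0 / 0.383 = 0.
Insert (E2) into (E0): gamma(0) (1 - phi_2^2) = phi_1 (1 + phi_2) gamma(1) + c_0.
  phi_1 (1 + phi_2) = (0.055)(1.617) = 0.088935,   1 - phi_2^2 = 0.619311.
Replace gamma(1) by A gamma(0) + B and collect gamma(0):
  gamma(0) [0.619311 - (0.088935)(0.143603)] = c_0 = 1
  gamma(0) * 0.60654 = 1
  gamma(0) = 1 / 0.60654 = 1.648697.
  gamma(1) = A gamma(0) = (0.143603)(1.648697) = 0.236758.
  gamma(2) = phi_1 gamma(1) + phi_2 gamma(0) = (0.055)(0.236758) + (0.617)(1.648697) = 1.030268.
Therefore gamma(2) = 1.0303 (to 4 decimal places).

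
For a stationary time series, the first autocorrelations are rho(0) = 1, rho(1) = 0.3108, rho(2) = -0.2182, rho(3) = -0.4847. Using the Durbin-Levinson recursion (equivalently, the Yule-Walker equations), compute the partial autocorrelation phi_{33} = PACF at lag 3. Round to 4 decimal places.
\phi_{33} = -0.3590

The PACF at lag k is phi_{kk}, the last component of the solution
to the Yule-Walker system G_k phi = r_k where
  (G_k)_{ij} = rho(|i - j|), (r_k)_i = rho(i), i,j = 1..k.
Equivalently, Durbin-Levinson gives phi_{kk} iteratively:
  phi_{11} = rho(1)
  phi_{kk} = [rho(k) - sum_{j=1..k-1} phi_{k-1,j} rho(k-j)]
            / [1 - sum_{j=1..k-1} phi_{k-1,j} rho(j)],
  phi_{k,j} = phi_{k-1,j} - phi_{kk} phi_{k-1,k-j},  j = 1..k-1.
Step k = 1:
  phi_11 = rho(1) = 0.3108.
Step k = 2:
  phi_22 = [rho(2) - phi_11 rho(1)] / [1 - phi_11 rho(1)] = [-0.2182 - (0.3108)(0.3108)] / [1 - (0.3108)(0.3108)]
         = -0.31479664 / 0.90340336 = -0.348456.
  Update: phi_21 = phi_11 - phi_22 phi_11 = 0.3108 - (-0.348456)(0.3108) = 0.4191.
Step k = 3:
  phi_33 = [rho(3) - phi_21 rho(2) - phi_22 rho(1)] / [1 - phi_21 rho(1) - phi_22 rho(2)]
    numerator   = -0.4847 - (0.4191)(-0.2182) - (-0.348456)(0.3108) = -0.28495209
    denominator = 1 - (0.4191)(0.3108) - (-0.348456)(-0.2182) = 0.79371047
  phi_33 = -0.28495209 / 0.79371047 = -0.359.
Therefore phi_{33} = -0.3590.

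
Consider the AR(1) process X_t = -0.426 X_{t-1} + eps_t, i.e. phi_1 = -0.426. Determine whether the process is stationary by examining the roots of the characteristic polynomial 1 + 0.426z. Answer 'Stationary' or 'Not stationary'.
\text{Stationary}

The AR(p) characteristic polynomial is P(z) = 1 + 0.426z.
Stationarity requires all roots to lie outside the unit circle, i.e. |z| > 1 for every root.
This is linear in z: 1 + (0.426) z = 0  =>  z = -1/(0.426) = -2.347418,  |z| = 2.347418.
Moduli of all roots: 2.3474.
All moduli strictly greater than 1? Yes.
Verdict: Stationary.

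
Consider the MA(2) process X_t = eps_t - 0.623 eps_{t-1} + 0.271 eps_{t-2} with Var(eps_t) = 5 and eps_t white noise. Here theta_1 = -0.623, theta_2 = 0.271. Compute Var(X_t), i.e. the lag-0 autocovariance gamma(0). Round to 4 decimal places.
\gamma(0) = 7.3079

For an MA(q) process X_t = eps_t + sum_i theta_i eps_{t-i} with
Var(eps_t) = sigma^2, the variance is
  gamma(0) = sigma^2 * (1 + sum_i theta_i^2).
  sum_i theta_i^2 = (-0.623)^2 + (0.271)^2 = 0.388129 + 0.073441 = 0.46157.
  gamma(0) = 5 * (1 + 0.46157) = 5 * 1.46157 = 7.30785, which rounds to 7.3079.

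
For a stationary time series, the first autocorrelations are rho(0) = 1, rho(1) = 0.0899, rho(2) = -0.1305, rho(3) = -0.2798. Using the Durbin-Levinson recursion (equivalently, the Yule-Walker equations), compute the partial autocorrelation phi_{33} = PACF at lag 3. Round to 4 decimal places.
\phi_{33} = -0.2610

The PACF at lag k is phi_{kk}, the last component of the solution
to the Yule-Walker system G_k phi = r_k where
  (G_k)_{ij} = rho(|i - j|), (r_k)_i = rho(i), i,j = 1..k.
Equivalently, Durbin-Levinson gives phi_{kk} iteratively:
  phi_{11} = rho(1)
  phi_{kk} = [rho(k) - sum_{j=1..k-1} phi_{k-1,j} rho(k-j)]
            / [1 - sum_{j=1..k-1} phi_{k-1,j} rho(j)],
  phi_{k,j} = phi_{k-1,j} - phi_{kk} phi_{k-1,k-j},  j = 1..k-1.
Step k = 1:
  phi_11 = rho(1) = 0.0899.
Step k = 2:
  phi_22 = [rho(2) - phi_11 rho(1)] / [1 - phi_11 rho(1)] = [-0.1305 - (0.0899)(0.0899)] / [1 - (0.0899)(0.0899)]
         = -0.13858201 / 0.99191799 = -0.139711.
  Update: phi_21 = phi_11 - phi_22 phi_11 = 0.0899 - (-0.139711)(0.0899) = 0.10246.
Step k = 3:
  phi_33 = [rho(3) - phi_21 rho(2) - phi_22 rho(1)] / [1 - phi_21 rho(1) - phi_22 rho(2)]
    numerator   = -0.2798 - (0.10246)(-0.1305) - (-0.139711)(0.0899) = -0.25386893
    denominator = 1 - (0.10246)(0.0899) - (-0.139711)(-0.1305) = 0.97255654
  phi_33 = -0.25386893 / 0.97255654 = -0.261.
Therefore phi_{33} = -0.2610.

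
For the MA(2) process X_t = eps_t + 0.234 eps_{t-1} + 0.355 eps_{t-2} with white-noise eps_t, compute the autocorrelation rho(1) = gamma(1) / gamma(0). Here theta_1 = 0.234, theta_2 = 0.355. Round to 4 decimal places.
\rho(1) = 0.2685

For an MA(q) process with theta_0 = 1, the autocovariance is
  gamma(k) = sigma^2 * sum_{i=0..q-k} theta_i * theta_{i+k},
and rho(k) = gamma(k) / gamma(0). Sigma^2 cancels.
  numerator   = (1)*(0.234) + (0.234)*(0.355) = 0.31707.
  denominator = (1)^2 + (0.234)^2 + (0.355)^2 = 1.180781.
  rho(1) = 0.31707 / 1.180781 = 0.2685.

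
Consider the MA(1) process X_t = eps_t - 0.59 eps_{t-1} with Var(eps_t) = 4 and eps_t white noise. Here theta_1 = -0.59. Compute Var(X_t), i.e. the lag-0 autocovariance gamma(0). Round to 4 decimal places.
\gamma(0) = 5.3924

For an MA(q) process X_t = eps_t + sum_i theta_i eps_{t-i} with
Var(eps_t) = sigma^2, the variance is
  gamma(0) = sigma^2 * (1 + sum_i theta_i^2).
  sum_i theta_i^2 = (-0.59)^2 = 0.3481.
  gamma(0) = 4 * (1 + 0.3481) = 4 * 1.3481 = 5.3924.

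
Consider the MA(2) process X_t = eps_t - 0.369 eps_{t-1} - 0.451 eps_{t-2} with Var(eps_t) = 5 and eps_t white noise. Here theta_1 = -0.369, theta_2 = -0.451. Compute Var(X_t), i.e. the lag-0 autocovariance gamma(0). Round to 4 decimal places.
\gamma(0) = 6.6978

For an MA(q) process X_t = eps_t + sum_i theta_i eps_{t-i} with
Var(eps_t) = sigma^2, the variance is
  gamma(0) = sigma^2 * (1 + sum_i theta_i^2).
  sum_i theta_i^2 = (-0.369)^2 + (-0.451)^2 = 0.136161 + 0.203401 = 0.339562.
  gamma(0) = 5 * (1 + 0.339562) = 5 * 1.339562 = 6.69781, which rounds to 6.6978.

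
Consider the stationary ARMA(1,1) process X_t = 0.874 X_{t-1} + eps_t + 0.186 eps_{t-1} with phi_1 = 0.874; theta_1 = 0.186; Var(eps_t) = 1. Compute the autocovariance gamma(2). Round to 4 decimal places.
\gamma(2) = 4.5614

Multiply the model equation by X_{t-k} and take expectations. With theta_0 = psi_0 = 1 and psi_j the MA(infinity) weights, this gives
  gamma(k) - sum_i phi_i gamma(k-i) = c_k,
  c_k = sigma^2 * sum_{j=k..q} theta_j psi_{j-k}   (c_k = 0 for k > q),
using gamma(-m) = gamma(m).
psi-weights needed (psi_j = theta_j + sum_i phi_i psi_{j-i}):
  psi_1 = theta_1 + phi_1 = 0.186 + (0.874) = 1.06
Right-hand sides:
  c_0 = sigma^2 (1 + theta_1 psi_1) = 1 * (1 + (0.186)(1.06)) = 1 * 1.19716 = 1.19716
  c_1 = sigma^2 theta_1 = 1 * (0.186) = 0.186
  c_2 = 0
Equations for k = 0 and k = 1 (AR order 1):
  gamma(0) = phi_1 gamma(1) + c_0
  gamma(1) = phi_1 gamma(0) + c_1
Substituting the second into the first: gamma(0) (1 - phi_1^2) = c_0 + phi_1 c_1, so
  gamma(0) = (c_0 + phi_1 c_1) / (1 - phi_1^2) = (1.19716 + (0.874)(0.186)) / (1 - (0.874)^2) = 1.359724 / 0.236124 = 5.758517.
  gamma(1) = phi_1 gamma(0) + c_1 = (0.874)(5.758517) + (0.186) = 5.218944.
For k = 2 (> q): gamma(2) = phi_1 gamma(1) = (0.874)(5.218944) = 4.561357.
Therefore gamma(2) = 4.5614 (to 4 decimal places).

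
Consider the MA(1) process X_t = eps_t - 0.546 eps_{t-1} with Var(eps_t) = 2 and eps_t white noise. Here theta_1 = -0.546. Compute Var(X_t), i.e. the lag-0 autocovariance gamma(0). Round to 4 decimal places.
\gamma(0) = 2.5962

For an MA(q) process X_t = eps_t + sum_i theta_i eps_{t-i} with
Var(eps_t) = sigma^2, the variance is
  gamma(0) = sigma^2 * (1 + sum_i theta_i^2).
  sum_i theta_i^2 = (-0.546)^2 = 0.298116.
  gamma(0) = 2 * (1 + 0.298116) = 2 * 1.298116 = 2.596232, which rounds to 2.5962.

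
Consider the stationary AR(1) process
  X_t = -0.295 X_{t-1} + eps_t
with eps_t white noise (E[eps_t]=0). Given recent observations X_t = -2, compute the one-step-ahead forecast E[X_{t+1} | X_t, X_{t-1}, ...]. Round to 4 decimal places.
E[X_{t+1} \mid \mathcal F_t] = 0.5900

For an AR(p) model X_t = c + sum_i phi_i X_{t-i} + eps_t, the
one-step-ahead conditional mean is
  E[X_{t+1} | X_t, ...] = c + sum_i phi_i X_{t+1-i}.
Substitute known values:
  E[X_{t+1} | ...] = (-0.295) * (-2)
                   = 0.5900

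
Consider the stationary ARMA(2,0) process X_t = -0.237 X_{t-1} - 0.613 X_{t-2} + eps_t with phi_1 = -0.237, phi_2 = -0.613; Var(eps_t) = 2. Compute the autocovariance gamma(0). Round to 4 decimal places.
\gamma(0) = 3.2746

Multiply the model equation by X_{t-k} and take expectations. With theta_0 = psi_0 = 1 and psi_j the MA(infinity) weights, this gives
  gamma(k) - sum_i phi_i gamma(k-i) = c_k,
  c_k = sigma^2 * sum_{j=k..q} theta_j psi_{j-k}   (c_k = 0 for k > q),
using gamma(-m) = gamma(m).
Pure AR (q = 0): c_0 = sigma^2 = 2, c_k = 0 for k >= 1.
Equations for k = 0, 1, 2 (AR order 2, c_2 = 0):
  (E0) gamma(0) = phi_1 gamma(1) + phi_2 gamma(2) + c_0
  (E1) gamma(1) = phi_1 gamma(0) + phi_2 gamma(1) + c_1
  (E2) gamma(2) = phi_1 gamma(1) + phi_2 gamma(0)
From (E1): gamma(1) = A gamma(0) + B with
  A = phi_1 / (1 - phi_2) = -0.237 / 1.613 = -0.146931,   B = c_1 / (1 - phi_2) = 0 / 1.613 = 0.
Insert (E2) into (E0): gamma(0) (1 - phi_2^2) = phi_1 (1 + phi_2) gamma(1) + c_0.
  phi_1 (1 + phi_2) = (-0.237)(0.387) = -0.091719,   1 - phi_2^2 = 0.624231.
Replace gamma(1) by A gamma(0) + B and collect gamma(0):
  gamma(0) [0.624231 - (-0.091719)(-0.146931)] = c_0 = 2
  gamma(0) * 0.610755 = 2
  gamma(0) = 2 / 0.610755 = 3.274638.
Therefore gamma(0) = 3.2746 (to 4 decimal places).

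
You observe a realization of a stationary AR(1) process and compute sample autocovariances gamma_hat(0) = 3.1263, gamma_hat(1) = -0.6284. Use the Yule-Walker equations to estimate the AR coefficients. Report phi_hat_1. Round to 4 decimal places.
\hat\phi_{1} = -0.2010

The Yule-Walker equations for an AR(p) process read, in matrix form,
  Gamma_p phi = r_p,   with   (Gamma_p)_{ij} = gamma(|i - j|),
                       (r_p)_i = gamma(i),   i,j = 1..p.
Substitute the sample gammas (Toeplitz matrix and right-hand side of size 1):
  Gamma_p = [[3.1263]]
  r_p     = [-0.6284]
With p = 1 this is the single equation gamma(0) phi_1 = gamma(1):
  phi_hat_1 = gamma(1) / gamma(0) = -0.6284 / 3.1263 = -0.2010.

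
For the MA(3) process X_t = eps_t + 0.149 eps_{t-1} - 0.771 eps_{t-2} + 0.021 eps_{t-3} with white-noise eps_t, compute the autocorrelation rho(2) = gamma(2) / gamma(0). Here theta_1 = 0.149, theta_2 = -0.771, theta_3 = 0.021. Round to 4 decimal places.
\rho(2) = -0.4748

For an MA(q) process with theta_0 = 1, the autocovariance is
  gamma(k) = sigma^2 * sum_{i=0..q-k} theta_i * theta_{i+k},
and rho(k) = gamma(k) / gamma(0). Sigma^2 cancels.
  numerator   = (1)*(-0.771) + (0.149)*(0.021) = -0.767871.
  denominator = (1)^2 + (0.149)^2 + (-0.771)^2 + (0.021)^2 = 1.617083.
  rho(2) = -0.767871 / 1.617083 = -0.4748.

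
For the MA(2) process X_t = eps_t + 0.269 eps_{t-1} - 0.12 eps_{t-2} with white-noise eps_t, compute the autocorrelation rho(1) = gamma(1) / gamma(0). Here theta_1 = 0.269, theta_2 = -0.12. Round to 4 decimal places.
\rho(1) = 0.2178

For an MA(q) process with theta_0 = 1, the autocovariance is
  gamma(k) = sigma^2 * sum_{i=0..q-k} theta_i * theta_{i+k},
and rho(k) = gamma(k) / gamma(0). Sigma^2 cancels.
  numerator   = (1)*(0.269) + (0.269)*(-0.12) = 0.23672.
  denominator = (1)^2 + (0.269)^2 + (-0.12)^2 = 1.086761.
  rho(1) = 0.23672 / 1.086761 = 0.2178.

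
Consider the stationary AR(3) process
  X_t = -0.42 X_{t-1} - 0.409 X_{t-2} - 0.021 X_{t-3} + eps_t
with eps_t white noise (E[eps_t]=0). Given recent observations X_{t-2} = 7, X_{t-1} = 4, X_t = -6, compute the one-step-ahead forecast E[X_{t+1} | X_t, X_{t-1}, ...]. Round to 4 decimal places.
E[X_{t+1} \mid \mathcal F_t] = 0.7370

For an AR(p) model X_t = c + sum_i phi_i X_{t-i} + eps_t, the
one-step-ahead conditional mean is
  E[X_{t+1} | X_t, ...] = c + sum_i phi_i X_{t+1-i}.
Substitute known values:
  E[X_{t+1} | ...] = (-0.42) * (-6) + (-0.409) * (4) + (-0.021) * (7)
                   = 0.7370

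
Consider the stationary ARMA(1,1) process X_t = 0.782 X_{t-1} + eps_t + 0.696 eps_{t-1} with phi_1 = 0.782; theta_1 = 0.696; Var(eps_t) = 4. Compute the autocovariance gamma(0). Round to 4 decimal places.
\gamma(0) = 26.4929

Multiply the model equation by X_{t-k} and take expectations. With theta_0 = psi_0 = 1 and psi_j the MA(infinity) weights, this gives
  gamma(k) - sum_i phi_i gamma(k-i) = c_k,
  c_k = sigma^2 * sum_{j=k..q} theta_j psi_{j-k}   (c_k = 0 for k > q),
using gamma(-m) = gamma(m).
psi-weights needed (psi_j = theta_j + sum_i phi_i psi_{j-i}):
  psi_1 = theta_1 + phi_1 = 0.696 + (0.782) = 1.478
Right-hand sides:
  c_0 = sigma^2 (1 + theta_1 psi_1) = 4 * (1 + (0.696)(1.478)) = 4 * 2.028688 = 8.114752
  c_1 = sigma^2 theta_1 = 4 * (0.696) = 2.784
  c_2 = 0
Equations for k = 0 and k = 1 (AR order 1):
  gamma(0) = phi_1 gamma(1) + c_0
  gamma(1) = phi_1 gamma(0) + c_1
Substituting the second into the first: gamma(0) (1 - phi_1^2) = c_0 + phi_1 c_1, so
  gamma(0) = (c_0 + phi_1 c_1) / (1 - phi_1^2) = (8.114752 + (0.782)(2.784)) / (1 - (0.782)^2) = 10.29184 / 0.388476 = 26.492859.
Therefore gamma(0) = 26.4929 (to 4 decimal places).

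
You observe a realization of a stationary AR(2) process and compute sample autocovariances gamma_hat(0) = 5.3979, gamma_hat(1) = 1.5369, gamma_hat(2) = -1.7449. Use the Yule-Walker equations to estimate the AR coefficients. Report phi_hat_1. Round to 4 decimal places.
\hat\phi_{1} = 0.4100

The Yule-Walker equations for an AR(p) process read, in matrix form,
  Gamma_p phi = r_p,   with   (Gamma_p)_{ij} = gamma(|i - j|),
                       (r_p)_i = gamma(i),   i,j = 1..p.
Substitute the sample gammas (Toeplitz matrix and right-hand side of size 2):
  Gamma_p = [[5.3979, 1.5369], [1.5369, 5.3979]]
  r_p     = [1.5369, -1.7449]
Written out:
  5.3979 phi_1 + 1.5369 phi_2 = 1.5369
  1.5369 phi_1 + 5.3979 phi_2 = -1.7449
Solve by Cramer's rule:
  det = gamma(0)^2 - gamma(1)^2 = (5.3979)^2 - (1.5369)^2 = 29.13732441 - 2.36206161 = 26.7752628
  phi_hat_1 = [gamma(1) gamma(0) - gamma(1) gamma(2)] / det = [(1.5369)(5.3979) - (1.5369)(-1.7449)] / 26.7752628 = 10.97776932 / 26.7752628 = 0.41
  phi_hat_2 = [gamma(0) gamma(2) - gamma(1)^2] / det = [(5.3979)(-1.7449) - (1.5369)^2] / 26.7752628 = -11.78085732 / 26.7752628 = -0.44
So phi_hat = [0.4100, -0.4400].
Therefore phi_hat_1 = 0.4100.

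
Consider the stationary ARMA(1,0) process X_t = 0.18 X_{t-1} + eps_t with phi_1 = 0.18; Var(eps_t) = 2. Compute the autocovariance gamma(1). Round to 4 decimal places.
\gamma(1) = 0.3721

Multiply the model equation by X_{t-k} and take expectations. With theta_0 = psi_0 = 1 and psi_j the MA(infinity) weights, this gives
  gamma(k) - sum_i phi_i gamma(k-i) = c_k,
  c_k = sigma^2 * sum_{j=k..q} theta_j psi_{j-k}   (c_k = 0 for k > q),
using gamma(-m) = gamma(m).
Pure AR (q = 0): c_0 = sigma^2 = 2, c_k = 0 for k >= 1.
Equations for k = 0 and k = 1 (AR order 1):
  gamma(0) = phi_1 gamma(1) + c_0
  gamma(1) = phi_1 gamma(0) + c_1
Substituting the second into the first: gamma(0) (1 - phi_1^2) = c_0 + phi_1 c_1, so
  gamma(0) = c_0 / (1 - phi_1^2) = 2 / (1 - (0.18)^2) = 2 / 0.9676 = 2.06697.
  gamma(1) = phi_1 gamma(0) = (0.18)(2.06697) = 0.372055.
Therefore gamma(1) = 0.3721 (to 4 decimal places).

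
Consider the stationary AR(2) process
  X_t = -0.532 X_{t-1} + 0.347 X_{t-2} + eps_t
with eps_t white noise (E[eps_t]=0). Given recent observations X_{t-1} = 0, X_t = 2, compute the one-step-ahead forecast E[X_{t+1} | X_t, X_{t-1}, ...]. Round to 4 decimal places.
E[X_{t+1} \mid \mathcal F_t] = -1.0640

For an AR(p) model X_t = c + sum_i phi_i X_{t-i} + eps_t, the
one-step-ahead conditional mean is
  E[X_{t+1} | X_t, ...] = c + sum_i phi_i X_{t+1-i}.
Substitute known values:
  E[X_{t+1} | ...] = (-0.532) * (2) + (0.347) * (0)
                   = -1.0640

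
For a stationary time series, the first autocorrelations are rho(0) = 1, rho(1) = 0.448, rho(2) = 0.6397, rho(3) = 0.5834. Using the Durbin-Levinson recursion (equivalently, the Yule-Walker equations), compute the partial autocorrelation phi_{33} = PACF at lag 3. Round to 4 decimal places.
\phi_{33} = 0.3729

The PACF at lag k is phi_{kk}, the last component of the solution
to the Yule-Walker system G_k phi = r_k where
  (G_k)_{ij} = rho(|i - j|), (r_k)_i = rho(i), i,j = 1..k.
Equivalently, Durbin-Levinson gives phi_{kk} iteratively:
  phi_{11} = rho(1)
  phi_{kk} = [rho(k) - sum_{j=1..k-1} phi_{k-1,j} rho(k-j)]
            / [1 - sum_{j=1..k-1} phi_{k-1,j} rho(j)],
  phi_{k,j} = phi_{k-1,j} - phi_{kk} phi_{k-1,k-j},  j = 1..k-1.
Step k = 1:
  phi_11 = rho(1) = 0.448.
Step k = 2:
  phi_22 = [rho(2) - phi_11 rho(1)] / [1 - phi_11 rho(1)] = [0.6397 - (0.448)(0.448)] / [1 - (0.448)(0.448)]
         = 0.438996 / 0.799296 = 0.549228.
  Update: phi_21 = phi_11 - phi_22 phi_11 = 0.448 - (0.549228)(0.448) = 0.201946.
Step k = 3:
  phi_33 = [rho(3) - phi_21 rho(2) - phi_22 rho(1)] / [1 - phi_21 rho(1) - phi_22 rho(2)]
    numerator   = 0.5834 - (0.201946)(0.6397) - (0.549228)(0.448) = 0.20816104
    denominator = 1 - (0.201946)(0.448) - (0.549228)(0.6397) = 0.55818696
  phi_33 = 0.20816104 / 0.55818696 = 0.3729.
Therefore phi_{33} = 0.3729.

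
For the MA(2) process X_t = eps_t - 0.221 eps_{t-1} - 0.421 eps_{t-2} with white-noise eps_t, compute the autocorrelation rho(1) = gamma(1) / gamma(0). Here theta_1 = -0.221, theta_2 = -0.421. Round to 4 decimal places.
\rho(1) = -0.1044

For an MA(q) process with theta_0 = 1, the autocovariance is
  gamma(k) = sigma^2 * sum_{i=0..q-k} theta_i * theta_{i+k},
and rho(k) = gamma(k) / gamma(0). Sigma^2 cancels.
  numerator   = (1)*(-0.221) + (-0.221)*(-0.421) = -0.127959.
  denominator = (1)^2 + (-0.221)^2 + (-0.421)^2 = 1.226082.
  rho(1) = -0.127959 / 1.226082 = -0.1044.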